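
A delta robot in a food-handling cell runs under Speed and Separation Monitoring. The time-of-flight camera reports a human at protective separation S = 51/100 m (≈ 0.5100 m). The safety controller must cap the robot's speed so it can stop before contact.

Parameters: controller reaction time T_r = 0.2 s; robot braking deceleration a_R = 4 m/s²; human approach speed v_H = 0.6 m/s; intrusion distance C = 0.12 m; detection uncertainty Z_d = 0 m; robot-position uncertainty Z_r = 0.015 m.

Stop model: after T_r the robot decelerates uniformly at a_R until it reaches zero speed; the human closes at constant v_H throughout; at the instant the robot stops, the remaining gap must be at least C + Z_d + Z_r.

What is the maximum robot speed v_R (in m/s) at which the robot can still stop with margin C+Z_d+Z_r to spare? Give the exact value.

at the boundary: (1/8)·v² + (7/20)·v + (-51/200) = 0
  disc = (7/20)² − 4·(1/8)·(-51/200) = 1/4 ; √disc = 1/2
  v_R = (−(7/20) + 1/2) / (2·(1/8)) = 3/5 m/s
check:
braking lasts T_s = (3/5)/4 = 0.1500 s
robot in T_r: 0.6000·0.2000 = 0.1200 m
braking distance = 0.6000²/(2·4.0000) = 0.0450 m
person approaches 0.6000·(0.2000+0.1500) = 0.2100 m
C+Z_d+Z_r = 0.1200+0.0000+0.0150 = 0.1350 m
sum ≈ 0.1200+0.0450+0.2100+0.1350 ≈ 0.5100 m = S ✓

v_R_max = 3/5 m/s = 0.6000 m/s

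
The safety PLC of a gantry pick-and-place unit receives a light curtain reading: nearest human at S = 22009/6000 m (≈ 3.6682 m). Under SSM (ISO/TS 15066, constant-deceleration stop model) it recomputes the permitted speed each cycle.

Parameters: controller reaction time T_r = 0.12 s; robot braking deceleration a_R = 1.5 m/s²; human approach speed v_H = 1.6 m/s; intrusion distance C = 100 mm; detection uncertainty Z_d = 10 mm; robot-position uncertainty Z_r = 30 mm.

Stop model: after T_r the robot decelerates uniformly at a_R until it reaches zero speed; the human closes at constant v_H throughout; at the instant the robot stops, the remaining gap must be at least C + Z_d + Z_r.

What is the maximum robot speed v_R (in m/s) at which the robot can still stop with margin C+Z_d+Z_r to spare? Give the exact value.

quadratic (1/3)·v² + (89/75)·v + (-20017/6000) = 0
  disc = (89/75)² − 4·(1/3)·(-20017/6000) = 14641/2500 ; √disc = 121/50
  v_R = (−(89/75) + 121/50) / (2·(1/3)) = 37/20 m/s
check:
braking lasts T_s = (37/20)/(3/2) = 1.2333 s
reaction-phase robot travel = 1.8500·0.1200 = 0.2220 m
braking distance = 1.8500²/(2·1.5000) = 1.1408 m
human closes 1.6000·1.3533 = 2.1653 m
margins: 0.1000+0.0100+0.0300 = 0.1400 m
sum ≈ 0.2220+1.1408+2.1653+0.1400 ≈ 3.6682 m = S ✓

v_R_max = 37/20 m/s = 1.8500 m/s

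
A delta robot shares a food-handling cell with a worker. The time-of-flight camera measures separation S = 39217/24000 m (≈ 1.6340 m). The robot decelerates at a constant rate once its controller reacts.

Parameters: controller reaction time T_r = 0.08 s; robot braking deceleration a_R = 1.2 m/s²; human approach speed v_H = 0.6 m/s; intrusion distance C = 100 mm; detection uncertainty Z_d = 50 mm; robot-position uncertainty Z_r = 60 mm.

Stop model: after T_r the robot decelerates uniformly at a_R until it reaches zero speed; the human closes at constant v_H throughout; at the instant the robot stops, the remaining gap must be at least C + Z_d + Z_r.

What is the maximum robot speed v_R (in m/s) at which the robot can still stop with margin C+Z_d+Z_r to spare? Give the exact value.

v_R_max = 5/4 m/s = 1.2500 m/s

at the boundary: (5/12)·v² + (29/50)·v + (-1321/960) = 0
  disc = (29/50)² − 4·(5/12)·(-1321/960) = 946729/360000 ; √disc = 973/600
  v_R = (−(29/50) + 973/600) / (2·(5/12)) = 5/4 m/s
check:
braking lasts T_s = (5/4)/(6/5) = 1.0417 s
reaction-phase robot travel = 1.2500·0.0800 = 0.1000 m
braking distance = 1.2500²/(2·1.2000) = 0.6510 m
human closes 0.6000·1.1217 = 0.6730 m
residual clearance needed = 0.1000+0.0500+0.0600 = 0.2100 m
sum ≈ 0.1000+0.6510+0.6730+0.2100 ≈ 1.6340 m = S ✓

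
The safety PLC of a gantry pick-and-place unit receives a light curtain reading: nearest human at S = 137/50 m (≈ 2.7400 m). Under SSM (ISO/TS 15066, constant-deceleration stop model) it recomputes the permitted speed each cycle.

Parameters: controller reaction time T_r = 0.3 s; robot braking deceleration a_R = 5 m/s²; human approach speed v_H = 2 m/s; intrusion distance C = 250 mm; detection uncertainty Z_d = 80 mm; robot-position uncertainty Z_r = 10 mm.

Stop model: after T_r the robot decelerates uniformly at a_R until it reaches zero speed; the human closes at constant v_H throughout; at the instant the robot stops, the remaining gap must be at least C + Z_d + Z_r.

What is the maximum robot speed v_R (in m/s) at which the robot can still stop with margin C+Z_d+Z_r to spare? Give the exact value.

v_R_max = 2 m/s = 2.0000 m/s

quadratic (1/10)·v² + (7/10)·v + (-9/5) = 0
  disc = (7/10)² − 4·(1/10)·(-9/5) = 121/100 ; √disc = 11/10
  v_R = (−(7/10) + 11/10) / (2·(1/10)) = 2 m/s
check:
stop time T_s = 2/5 = 0.4000 s
reaction-phase robot travel = 2.0000·0.3000 = 0.6000 m
robot under decel: 2.0000²/(2·5.0000) = 0.4000 m
human over T_r+T_s: 2.0000·(0.3000+0.4000) = 1.4000 m
margins: 0.2500+0.0800+0.0100 = 0.3400 m
sum ≈ 0.6000+0.4000+1.4000+0.3400 ≈ 2.7400 m = S ✓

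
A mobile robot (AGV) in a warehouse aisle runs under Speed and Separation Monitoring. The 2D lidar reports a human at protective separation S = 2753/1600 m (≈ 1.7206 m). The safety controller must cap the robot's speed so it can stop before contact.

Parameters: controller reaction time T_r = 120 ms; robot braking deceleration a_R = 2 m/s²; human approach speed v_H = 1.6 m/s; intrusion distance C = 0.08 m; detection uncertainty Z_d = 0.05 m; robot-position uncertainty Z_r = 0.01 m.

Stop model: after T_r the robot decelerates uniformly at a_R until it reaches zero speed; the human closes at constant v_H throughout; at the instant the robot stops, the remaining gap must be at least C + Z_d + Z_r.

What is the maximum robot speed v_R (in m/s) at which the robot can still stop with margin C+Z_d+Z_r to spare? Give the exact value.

collect terms ⇒ (1/4)·v_R² + (23/25)·v_R + (-11109/8000) = 0
  disc = (23/25)² − 4·(1/4)·(-11109/8000) = 89401/40000 ; √disc = 299/200
  v_R = (−(23/25) + 299/200) / (2·(1/4)) = 23/20 m/s
check:
T_s = v_R/a_R = (23/20)/2 = 0.5750 s
robot in T_r: 1.1500·0.1200 = 0.1380 m
braking distance = 1.1500²/(2·2.0000) = 0.3306 m
human over T_r+T_s: 1.6000·(0.1200+0.5750) = 1.1120 m
C+Z_d+Z_r = 0.0800+0.0500+0.0100 = 0.1400 m
sum ≈ 0.1380+0.3306+1.1120+0.1400 ≈ 1.7206 m = S ✓

v_R_max = 23/20 m/s = 1.1500 m/s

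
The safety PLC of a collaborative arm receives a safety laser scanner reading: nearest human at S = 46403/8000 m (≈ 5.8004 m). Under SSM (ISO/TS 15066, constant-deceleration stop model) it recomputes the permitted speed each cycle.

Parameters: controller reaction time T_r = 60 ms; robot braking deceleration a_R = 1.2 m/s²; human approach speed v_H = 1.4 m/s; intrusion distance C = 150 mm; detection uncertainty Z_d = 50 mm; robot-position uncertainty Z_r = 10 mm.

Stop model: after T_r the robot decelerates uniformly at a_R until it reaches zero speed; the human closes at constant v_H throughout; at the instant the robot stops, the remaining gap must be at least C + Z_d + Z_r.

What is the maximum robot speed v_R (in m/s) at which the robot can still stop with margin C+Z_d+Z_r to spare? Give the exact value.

at the boundary: (5/12)·v² + (92/75)·v + (-44051/8000) = 0
  disc = (92/75)² − 4·(5/12)·(-44051/8000) = 3845521/360000 ; √disc = 1961/600
  v_R = (−(92/75) + 1961/600) / (2·(5/12)) = 49/20 m/s
check:
T_s = v_R/a_R = (49/20)/(6/5) = 2.0417 s
reaction-phase robot travel = 2.4500·0.0600 = 0.1470 m
robot covers 2.4500·2.0417 − ½·1.2000·2.0417² = 2.5010 m while stopping
person approaches 1.4000·(0.0600+2.0417) = 2.9423 m
residual clearance needed = 0.1500+0.0500+0.0100 = 0.2100 m
sum ≈ 0.1470+2.5010+2.9423+0.2100 ≈ 5.8004 m = S ✓

v_R_max = 49/20 m/s = 2.4500 m/s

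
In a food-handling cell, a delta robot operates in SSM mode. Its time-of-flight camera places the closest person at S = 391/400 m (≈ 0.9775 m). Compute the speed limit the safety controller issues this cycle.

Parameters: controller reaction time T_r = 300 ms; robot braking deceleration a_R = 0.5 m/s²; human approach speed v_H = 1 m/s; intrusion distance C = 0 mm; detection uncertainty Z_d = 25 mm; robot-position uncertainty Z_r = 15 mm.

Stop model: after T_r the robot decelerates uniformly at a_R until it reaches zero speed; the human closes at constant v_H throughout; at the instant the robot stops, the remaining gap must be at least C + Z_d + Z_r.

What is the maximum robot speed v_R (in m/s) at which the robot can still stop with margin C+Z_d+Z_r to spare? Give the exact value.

v_R_max = 1/4 m/s = 0.2500 m/s

collect terms ⇒ (1)·v_R² + (23/10)·v_R + (-51/80) = 0
  disc = (23/10)² − 4·(1)·(-51/80) = 196/25 ; √disc = 14/5
  v_R = (−(23/10) + 14/5) / (2·(1)) = 1/4 m/s
check:
T_s = v_R/a_R = (1/4)/(1/2) = 0.5000 s
reaction-phase robot travel = 0.2500·0.3000 = 0.0750 m
braking distance = 0.2500²/(2·0.5000) = 0.0625 m
human over T_r+T_s: 1.0000·(0.3000+0.5000) = 0.8000 m
margins: 0.0000+0.0250+0.0150 = 0.0400 m
sum ≈ 0.0750+0.0625+0.8000+0.0400 ≈ 0.9775 m = S ✓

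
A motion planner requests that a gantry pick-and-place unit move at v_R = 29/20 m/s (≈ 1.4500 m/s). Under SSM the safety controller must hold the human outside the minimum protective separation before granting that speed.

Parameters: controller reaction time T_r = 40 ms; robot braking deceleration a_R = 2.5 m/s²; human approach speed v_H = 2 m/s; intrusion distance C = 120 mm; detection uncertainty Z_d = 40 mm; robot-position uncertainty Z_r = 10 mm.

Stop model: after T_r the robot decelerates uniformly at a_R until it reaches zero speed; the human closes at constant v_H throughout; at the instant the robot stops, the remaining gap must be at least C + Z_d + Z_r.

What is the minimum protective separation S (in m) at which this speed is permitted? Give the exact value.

S_min = 3777/2000 m = 1.8885 m

braking lasts T_s = (29/20)/(5/2) = 0.5800 s
robot covers v_R·T_r = 1.4500·0.0400 = 0.0580 m before braking
braking distance = 1.4500²/(2·2.5000) = 0.4205 m
human over T_r+T_s: 2.0000·(0.0400+0.5800) = 1.2400 m
C+Z_d+Z_r = 0.1200+0.0400+0.0100 = 0.1700 m
S_min ≈ 0.0580+0.4205+1.2400+0.1700  ⇒  S_min = 3777/2000 m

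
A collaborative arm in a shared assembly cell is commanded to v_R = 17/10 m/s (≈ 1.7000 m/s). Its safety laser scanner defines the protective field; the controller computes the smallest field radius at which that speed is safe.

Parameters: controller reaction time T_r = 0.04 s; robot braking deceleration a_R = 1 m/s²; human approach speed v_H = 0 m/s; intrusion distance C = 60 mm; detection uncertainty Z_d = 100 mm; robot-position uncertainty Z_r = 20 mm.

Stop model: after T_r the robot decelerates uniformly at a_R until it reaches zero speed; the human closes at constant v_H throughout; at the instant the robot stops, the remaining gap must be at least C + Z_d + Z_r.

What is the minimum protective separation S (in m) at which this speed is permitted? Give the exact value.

S_min = 1693/1000 m = 1.6930 m

braking lasts T_s = (17/10)/1 = 1.7000 s
robot covers v_R·T_r = 1.7000·0.0400 = 0.0680 m before braking
robot under decel: 1.7000²/(2·1.0000) = 1.4450 m
person approaches 0.0000·(0.0400+1.7000) = 0.0000 m
C+Z_d+Z_r = 0.0600+0.1000+0.0200 = 0.1800 m
S_min ≈ 0.0680+1.4450+0.0000+0.1800  ⇒  S_min = 1693/1000 m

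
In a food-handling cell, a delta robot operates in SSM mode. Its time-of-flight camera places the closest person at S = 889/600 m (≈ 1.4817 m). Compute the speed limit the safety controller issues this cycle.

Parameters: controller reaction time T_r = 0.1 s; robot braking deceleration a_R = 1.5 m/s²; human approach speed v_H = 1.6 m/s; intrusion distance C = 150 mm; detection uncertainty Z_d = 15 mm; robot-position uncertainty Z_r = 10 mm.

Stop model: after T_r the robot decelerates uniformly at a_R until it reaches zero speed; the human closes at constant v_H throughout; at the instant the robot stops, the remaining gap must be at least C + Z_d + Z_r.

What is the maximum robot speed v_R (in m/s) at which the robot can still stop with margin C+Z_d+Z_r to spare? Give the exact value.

v_R_max = 4/5 m/s = 0.8000 m/s

quadratic (1/3)·v² + (7/6)·v + (-86/75) = 0
  disc = (7/6)² − 4·(1/3)·(-86/75) = 289/100 ; √disc = 17/10
  v_R = (−(7/6) + 17/10) / (2·(1/3)) = 4/5 m/s
check:
T_s = v_R/a_R = (4/5)/(3/2) = 0.5333 s
reaction-phase robot travel = 0.8000·0.1000 = 0.0800 m
braking distance = 0.8000²/(2·1.5000) = 0.2133 m
human closes 1.6000·0.6333 = 1.0133 m
residual clearance needed = 0.1500+0.0150+0.0100 = 0.1750 m
sum ≈ 0.0800+0.2133+1.0133+0.1750 ≈ 1.4817 m = S ✓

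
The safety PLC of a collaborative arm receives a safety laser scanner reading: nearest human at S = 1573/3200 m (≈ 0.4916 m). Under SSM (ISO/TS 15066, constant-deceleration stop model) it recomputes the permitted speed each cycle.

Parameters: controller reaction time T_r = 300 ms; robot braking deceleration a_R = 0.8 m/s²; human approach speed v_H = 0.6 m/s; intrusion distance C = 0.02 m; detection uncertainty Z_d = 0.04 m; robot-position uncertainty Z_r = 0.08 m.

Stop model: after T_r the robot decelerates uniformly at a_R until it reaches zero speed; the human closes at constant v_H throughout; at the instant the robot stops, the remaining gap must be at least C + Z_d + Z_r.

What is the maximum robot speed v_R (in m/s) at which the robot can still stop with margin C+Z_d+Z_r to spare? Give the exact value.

v_R_max = 3/20 m/s = 0.1500 m/s

quadratic (5/8)·v² + (21/20)·v + (-549/3200) = 0
  disc = (21/20)² − 4·(5/8)·(-549/3200) = 9801/6400 ; √disc = 99/80
  v_R = (−(21/20) + 99/80) / (2·(5/8)) = 3/20 m/s
check:
T_s = v_R/a_R = (3/20)/(4/5) = 0.1875 s
reaction-phase robot travel = 0.1500·0.3000 = 0.0450 m
robot covers 0.1500·0.1875 − ½·0.8000·0.1875² = 0.0141 m while stopping
person approaches 0.6000·(0.3000+0.1875) = 0.2925 m
C+Z_d+Z_r = 0.0200+0.0400+0.0800 = 0.1400 m
sum ≈ 0.0450+0.0141+0.2925+0.1400 ≈ 0.4916 m = S ✓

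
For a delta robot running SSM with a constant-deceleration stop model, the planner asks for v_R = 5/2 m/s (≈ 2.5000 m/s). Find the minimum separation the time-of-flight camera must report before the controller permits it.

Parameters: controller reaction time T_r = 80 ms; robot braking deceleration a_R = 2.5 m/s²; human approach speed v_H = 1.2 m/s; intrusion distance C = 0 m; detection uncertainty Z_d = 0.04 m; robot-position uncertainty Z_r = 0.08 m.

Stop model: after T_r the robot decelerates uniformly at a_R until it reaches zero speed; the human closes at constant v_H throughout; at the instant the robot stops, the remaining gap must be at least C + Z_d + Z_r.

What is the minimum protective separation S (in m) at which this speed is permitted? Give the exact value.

stop time T_s = (5/2)/(5/2) = 1.0000 s
reaction-phase robot travel = 2.5000·0.0800 = 0.2000 m
robot covers 2.5000·1.0000 − ½·2.5000·1.0000² = 1.2500 m while stopping
human over T_r+T_s: 1.2000·(0.0800+1.0000) = 1.2960 m
C+Z_d+Z_r = 0.0000+0.0400+0.0800 = 0.1200 m
S_min ≈ 0.2000+1.2500+1.2960+0.1200  ⇒  S_min = 1433/500 m

S_min = 1433/500 m = 2.8660 m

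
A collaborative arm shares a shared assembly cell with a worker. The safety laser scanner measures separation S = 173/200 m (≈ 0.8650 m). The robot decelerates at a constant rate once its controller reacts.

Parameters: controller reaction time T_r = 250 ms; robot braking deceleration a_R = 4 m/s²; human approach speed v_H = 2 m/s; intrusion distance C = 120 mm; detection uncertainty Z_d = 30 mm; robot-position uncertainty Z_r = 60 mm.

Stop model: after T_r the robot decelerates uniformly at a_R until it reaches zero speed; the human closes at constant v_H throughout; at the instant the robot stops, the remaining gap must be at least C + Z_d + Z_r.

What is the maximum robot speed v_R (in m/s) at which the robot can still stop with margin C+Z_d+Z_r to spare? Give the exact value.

quadratic (1/8)·v² + (3/4)·v + (-31/200) = 0
  disc = (3/4)² − 4·(1/8)·(-31/200) = 16/25 ; √disc = 4/5
  v_R = (−(3/4) + 4/5) / (2·(1/8)) = 1/5 m/s
check:
T_s = v_R/a_R = (1/5)/4 = 0.0500 s
reaction-phase robot travel = 0.2000·0.2500 = 0.0500 m
robot covers 0.2000·0.0500 − ½·4.0000·0.0500² = 0.0050 m while stopping
person approaches 2.0000·(0.2500+0.0500) = 0.6000 m
margins: 0.1200+0.0300+0.0600 = 0.2100 m
sum ≈ 0.0500+0.0050+0.6000+0.2100 ≈ 0.8650 m = S ✓

v_R_max = 1/5 m/s = 0.2000 m/s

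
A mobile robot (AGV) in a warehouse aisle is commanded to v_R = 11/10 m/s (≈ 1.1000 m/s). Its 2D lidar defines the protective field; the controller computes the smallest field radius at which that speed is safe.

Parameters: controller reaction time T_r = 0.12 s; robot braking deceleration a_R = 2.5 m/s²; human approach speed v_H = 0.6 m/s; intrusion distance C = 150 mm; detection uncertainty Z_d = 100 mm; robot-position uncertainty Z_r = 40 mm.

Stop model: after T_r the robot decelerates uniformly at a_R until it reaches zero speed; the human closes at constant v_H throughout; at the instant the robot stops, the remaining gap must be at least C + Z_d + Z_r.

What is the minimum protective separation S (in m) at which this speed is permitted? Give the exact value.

braking lasts T_s = (11/10)/(5/2) = 0.4400 s
reaction-phase robot travel = 1.1000·0.1200 = 0.1320 m
robot under decel: 1.1000²/(2·2.5000) = 0.2420 m
person approaches 0.6000·(0.1200+0.4400) = 0.3360 m
residual clearance needed = 0.1500+0.1000+0.0400 = 0.2900 m
S_min ≈ 0.1320+0.2420+0.3360+0.2900  ⇒  S_min = 1 m

S_min = 1 m = 1.0000 m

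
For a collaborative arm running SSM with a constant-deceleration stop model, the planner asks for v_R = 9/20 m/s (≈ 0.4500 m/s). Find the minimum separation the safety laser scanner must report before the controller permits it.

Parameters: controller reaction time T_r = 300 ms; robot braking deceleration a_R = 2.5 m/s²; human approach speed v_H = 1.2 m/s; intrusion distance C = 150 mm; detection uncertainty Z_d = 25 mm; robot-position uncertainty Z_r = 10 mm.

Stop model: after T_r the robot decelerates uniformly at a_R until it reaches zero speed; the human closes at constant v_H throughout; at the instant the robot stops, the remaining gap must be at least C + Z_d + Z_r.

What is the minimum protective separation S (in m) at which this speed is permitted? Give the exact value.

S_min = 1873/2000 m = 0.9365 m

T_s = v_R/a_R = (9/20)/(5/2) = 0.1800 s
robot in T_r: 0.4500·0.3000 = 0.1350 m
braking distance = 0.4500²/(2·2.5000) = 0.0405 m
human closes 1.2000·0.4800 = 0.5760 m
margins: 0.1500+0.0250+0.0100 = 0.1850 m
S_min ≈ 0.1350+0.0405+0.5760+0.1850  ⇒  S_min = 1873/2000 m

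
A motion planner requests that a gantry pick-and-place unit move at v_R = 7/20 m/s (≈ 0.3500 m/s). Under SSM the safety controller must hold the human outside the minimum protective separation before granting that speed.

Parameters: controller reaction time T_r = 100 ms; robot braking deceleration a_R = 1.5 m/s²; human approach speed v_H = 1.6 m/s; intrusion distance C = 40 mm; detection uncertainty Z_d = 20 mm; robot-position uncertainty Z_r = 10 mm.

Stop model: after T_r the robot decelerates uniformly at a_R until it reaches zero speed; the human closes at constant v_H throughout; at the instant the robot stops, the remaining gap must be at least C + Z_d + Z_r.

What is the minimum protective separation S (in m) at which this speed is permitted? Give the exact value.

S_min = 163/240 m = 0.6792 m

T_s = v_R/a_R = (7/20)/(3/2) = 0.2333 s
robot in T_r: 0.3500·0.1000 = 0.0350 m
robot covers 0.3500·0.2333 − ½·1.5000·0.2333² = 0.0408 m while stopping
human closes 1.6000·0.3333 = 0.5333 m
C+Z_d+Z_r = 0.0400+0.0200+0.0100 = 0.0700 m
S_min ≈ 0.0350+0.0408+0.5333+0.0700  ⇒  S_min = 163/240 m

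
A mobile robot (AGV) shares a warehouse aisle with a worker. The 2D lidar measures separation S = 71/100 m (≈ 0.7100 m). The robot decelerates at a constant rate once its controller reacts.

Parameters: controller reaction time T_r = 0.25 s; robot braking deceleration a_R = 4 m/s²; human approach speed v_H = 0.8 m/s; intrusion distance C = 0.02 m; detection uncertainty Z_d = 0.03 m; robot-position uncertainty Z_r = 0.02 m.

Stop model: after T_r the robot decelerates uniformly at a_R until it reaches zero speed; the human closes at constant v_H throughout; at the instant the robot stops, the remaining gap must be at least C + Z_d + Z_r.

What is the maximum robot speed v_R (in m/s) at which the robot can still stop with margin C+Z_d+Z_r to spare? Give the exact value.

v_R_max = 4/5 m/s = 0.8000 m/s

quadratic (1/8)·v² + (9/20)·v + (-11/25) = 0
  disc = (9/20)² − 4·(1/8)·(-11/25) = 169/400 ; √disc = 13/20
  v_R = (−(9/20) + 13/20) / (2·(1/8)) = 4/5 m/s
check:
braking lasts T_s = (4/5)/4 = 0.2000 s
reaction-phase robot travel = 0.8000·0.2500 = 0.2000 m
robot under decel: 0.8000²/(2·4.0000) = 0.0800 m
human over T_r+T_s: 0.8000·(0.2500+0.2000) = 0.3600 m
margins: 0.0200+0.0300+0.0200 = 0.0700 m
sum ≈ 0.2000+0.0800+0.3600+0.0700 ≈ 0.7100 m = S ✓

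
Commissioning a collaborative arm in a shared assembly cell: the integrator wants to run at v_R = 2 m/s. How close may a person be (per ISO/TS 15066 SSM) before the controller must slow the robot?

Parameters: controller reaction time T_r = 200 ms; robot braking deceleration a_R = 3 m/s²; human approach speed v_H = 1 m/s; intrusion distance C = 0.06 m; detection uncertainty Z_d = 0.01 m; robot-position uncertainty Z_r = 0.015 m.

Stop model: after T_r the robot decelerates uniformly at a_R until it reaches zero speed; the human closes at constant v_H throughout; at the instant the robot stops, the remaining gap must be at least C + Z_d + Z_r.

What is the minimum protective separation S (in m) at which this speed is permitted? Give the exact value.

T_s = v_R/a_R = 2/3 = 0.6667 s
reaction-phase robot travel = 2.0000·0.2000 = 0.4000 m
robot covers 2.0000·0.6667 − ½·3.0000·0.6667² = 0.6667 m while stopping
human closes 1.0000·0.8667 = 0.8667 m
residual clearance needed = 0.0600+0.0100+0.0150 = 0.0850 m
S_min ≈ 0.4000+0.6667+0.8667+0.0850  ⇒  S_min = 1211/600 m

S_min = 1211/600 m = 2.0183 m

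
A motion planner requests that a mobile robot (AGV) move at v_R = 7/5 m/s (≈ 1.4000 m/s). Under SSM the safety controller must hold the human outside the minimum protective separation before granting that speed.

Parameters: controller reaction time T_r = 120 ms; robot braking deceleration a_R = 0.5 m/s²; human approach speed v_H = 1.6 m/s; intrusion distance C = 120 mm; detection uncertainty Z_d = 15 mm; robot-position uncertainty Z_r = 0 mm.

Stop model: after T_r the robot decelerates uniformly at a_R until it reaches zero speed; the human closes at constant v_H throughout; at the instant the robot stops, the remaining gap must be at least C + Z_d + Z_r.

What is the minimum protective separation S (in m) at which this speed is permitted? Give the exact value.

T_s = v_R/a_R = (7/5)/(1/2) = 2.8000 s
robot covers v_R·T_r = 1.4000·0.1200 = 0.1680 m before braking
robot under decel: 1.4000²/(2·0.5000) = 1.9600 m
person approaches 1.6000·(0.1200+2.8000) = 4.6720 m
residual clearance needed = 0.1200+0.0150+0.0000 = 0.1350 m
S_min ≈ 0.1680+1.9600+4.6720+0.1350  ⇒  S_min = 1387/200 m

S_min = 1387/200 m = 6.9350 m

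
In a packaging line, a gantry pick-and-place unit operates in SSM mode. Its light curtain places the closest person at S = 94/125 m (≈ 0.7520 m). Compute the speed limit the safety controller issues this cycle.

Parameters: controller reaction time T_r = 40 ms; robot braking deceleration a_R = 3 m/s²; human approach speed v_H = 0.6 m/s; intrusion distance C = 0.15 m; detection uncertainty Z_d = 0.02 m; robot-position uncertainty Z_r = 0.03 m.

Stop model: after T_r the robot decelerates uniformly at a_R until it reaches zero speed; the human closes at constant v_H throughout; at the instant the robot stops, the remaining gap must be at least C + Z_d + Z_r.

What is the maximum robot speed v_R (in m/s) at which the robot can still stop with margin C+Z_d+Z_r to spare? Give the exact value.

v_R_max = 6/5 m/s = 1.2000 m/s

quadratic (1/6)·v² + (6/25)·v + (-66/125) = 0
  disc = (6/25)² − 4·(1/6)·(-66/125) = 256/625 ; √disc = 16/25
  v_R = (−(6/25) + 16/25) / (2·(1/6)) = 6/5 m/s
check:
T_s = v_R/a_R = (6/5)/3 = 0.4000 s
reaction-phase robot travel = 1.2000·0.0400 = 0.0480 m
braking distance = 1.2000²/(2·3.0000) = 0.2400 m
person approaches 0.6000·(0.0400+0.4000) = 0.2640 m
residual clearance needed = 0.1500+0.0200+0.0300 = 0.2000 m
sum ≈ 0.0480+0.2400+0.2640+0.2000 ≈ 0.7520 m = S ✓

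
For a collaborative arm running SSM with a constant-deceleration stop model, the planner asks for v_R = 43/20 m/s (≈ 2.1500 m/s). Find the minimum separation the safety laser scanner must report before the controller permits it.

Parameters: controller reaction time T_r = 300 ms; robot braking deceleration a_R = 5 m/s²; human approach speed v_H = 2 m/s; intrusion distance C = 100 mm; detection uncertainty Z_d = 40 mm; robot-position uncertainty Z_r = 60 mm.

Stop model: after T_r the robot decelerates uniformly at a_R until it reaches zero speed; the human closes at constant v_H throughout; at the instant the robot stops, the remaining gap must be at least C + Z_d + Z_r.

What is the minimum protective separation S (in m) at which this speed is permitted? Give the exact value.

T_s = v_R/a_R = (43/20)/5 = 0.4300 s
reaction-phase robot travel = 2.1500·0.3000 = 0.6450 m
robot covers 2.1500·0.4300 − ½·5.0000·0.4300² = 0.4622 m while stopping
human over T_r+T_s: 2.0000·(0.3000+0.4300) = 1.4600 m
C+Z_d+Z_r = 0.1000+0.0400+0.0600 = 0.2000 m
S_min ≈ 0.6450+0.4622+1.4600+0.2000  ⇒  S_min = 11069/4000 m

S_min = 11069/4000 m = 2.7673 m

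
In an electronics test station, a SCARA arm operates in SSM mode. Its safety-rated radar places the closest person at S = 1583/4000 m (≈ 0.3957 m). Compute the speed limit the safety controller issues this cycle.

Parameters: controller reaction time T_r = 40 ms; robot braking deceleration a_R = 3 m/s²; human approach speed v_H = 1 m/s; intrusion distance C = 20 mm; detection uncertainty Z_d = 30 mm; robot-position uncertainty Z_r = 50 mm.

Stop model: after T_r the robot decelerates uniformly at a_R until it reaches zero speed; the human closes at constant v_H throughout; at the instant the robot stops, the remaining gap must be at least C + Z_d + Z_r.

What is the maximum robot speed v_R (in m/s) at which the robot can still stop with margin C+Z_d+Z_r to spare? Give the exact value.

v_R_max = 11/20 m/s = 0.5500 m/s

collect terms ⇒ (1/6)·v_R² + (28/75)·v_R + (-1023/4000) = 0
  disc = (28/75)² − 4·(1/6)·(-1023/4000) = 27889/90000 ; √disc = 167/300
  v_R = (−(28/75) + 167/300) / (2·(1/6)) = 11/20 m/s
check:
T_s = v_R/a_R = (11/20)/3 = 0.1833 s
robot in T_r: 0.5500·0.0400 = 0.0220 m
robot under decel: 0.5500²/(2·3.0000) = 0.0504 m
human closes 1.0000·0.2233 = 0.2233 m
C+Z_d+Z_r = 0.0200+0.0300+0.0500 = 0.1000 m
sum ≈ 0.0220+0.0504+0.2233+0.1000 ≈ 0.3957 m = S ✓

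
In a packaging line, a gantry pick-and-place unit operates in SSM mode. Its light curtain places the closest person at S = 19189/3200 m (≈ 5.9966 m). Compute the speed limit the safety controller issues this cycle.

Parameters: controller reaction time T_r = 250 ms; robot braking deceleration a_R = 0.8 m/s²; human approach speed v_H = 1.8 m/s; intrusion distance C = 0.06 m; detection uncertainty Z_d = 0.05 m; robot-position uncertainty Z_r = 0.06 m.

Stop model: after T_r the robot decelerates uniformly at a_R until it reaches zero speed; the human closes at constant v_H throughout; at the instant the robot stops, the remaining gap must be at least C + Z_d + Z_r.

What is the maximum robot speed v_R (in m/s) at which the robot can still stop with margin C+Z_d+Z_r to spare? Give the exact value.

collect terms ⇒ (5/8)·v_R² + (5/2)·v_R + (-3441/640) = 0
  disc = (5/2)² − 4·(5/8)·(-3441/640) = 5041/256 ; √disc = 71/16
  v_R = (−(5/2) + 71/16) / (2·(5/8)) = 31/20 m/s
check:
T_s = v_R/a_R = (31/20)/(4/5) = 1.9375 s
robot in T_r: 1.5500·0.2500 = 0.3875 m
robot covers 1.5500·1.9375 − ½·0.8000·1.9375² = 1.5016 m while stopping
human over T_r+T_s: 1.8000·(0.2500+1.9375) = 3.9375 m
C+Z_d+Z_r = 0.0600+0.0500+0.0600 = 0.1700 m
sum ≈ 0.3875+1.5016+3.9375+0.1700 ≈ 5.9966 m = S ✓

v_R_max = 31/20 m/s = 1.5500 m/s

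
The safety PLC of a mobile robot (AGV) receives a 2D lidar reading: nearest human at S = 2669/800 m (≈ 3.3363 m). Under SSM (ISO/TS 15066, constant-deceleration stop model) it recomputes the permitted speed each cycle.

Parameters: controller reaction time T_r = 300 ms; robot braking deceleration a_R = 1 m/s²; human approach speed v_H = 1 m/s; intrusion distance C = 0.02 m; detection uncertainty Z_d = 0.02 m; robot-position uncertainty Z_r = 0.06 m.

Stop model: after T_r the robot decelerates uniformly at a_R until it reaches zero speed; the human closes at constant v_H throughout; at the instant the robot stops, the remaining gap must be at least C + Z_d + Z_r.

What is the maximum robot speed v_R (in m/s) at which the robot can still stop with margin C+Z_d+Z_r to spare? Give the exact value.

quadratic (1/2)·v² + (13/10)·v + (-2349/800) = 0
  disc = (13/10)² − 4·(1/2)·(-2349/800) = 121/16 ; √disc = 11/4
  v_R = (−(13/10) + 11/4) / (2·(1/2)) = 29/20 m/s
check:
stop time T_s = (29/20)/1 = 1.4500 s
robot covers v_R·T_r = 1.4500·0.3000 = 0.4350 m before braking
robot covers 1.4500·1.4500 − ½·1.0000·1.4500² = 1.0513 m while stopping
person approaches 1.0000·(0.3000+1.4500) = 1.7500 m
C+Z_d+Z_r = 0.0200+0.0200+0.0600 = 0.1000 m
sum ≈ 0.4350+1.0513+1.7500+0.1000 ≈ 3.3363 m = S ✓

v_R_max = 29/20 m/s = 1.4500 m/s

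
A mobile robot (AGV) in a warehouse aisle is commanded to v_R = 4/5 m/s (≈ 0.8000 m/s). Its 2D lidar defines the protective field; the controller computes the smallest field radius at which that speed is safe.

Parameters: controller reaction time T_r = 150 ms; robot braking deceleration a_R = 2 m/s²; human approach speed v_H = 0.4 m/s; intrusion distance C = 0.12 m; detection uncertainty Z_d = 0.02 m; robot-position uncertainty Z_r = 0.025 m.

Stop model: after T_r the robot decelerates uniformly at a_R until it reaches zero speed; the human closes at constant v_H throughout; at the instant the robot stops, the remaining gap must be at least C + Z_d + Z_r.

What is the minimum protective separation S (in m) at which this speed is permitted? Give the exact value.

T_s = v_R/a_R = (4/5)/2 = 0.4000 s
reaction-phase robot travel = 0.8000·0.1500 = 0.1200 m
robot under decel: 0.8000²/(2·2.0000) = 0.1600 m
human over T_r+T_s: 0.4000·(0.1500+0.4000) = 0.2200 m
C+Z_d+Z_r = 0.1200+0.0200+0.0250 = 0.1650 m
S_min ≈ 0.1200+0.1600+0.2200+0.1650  ⇒  S_min = 133/200 m

S_min = 133/200 m = 0.6650 m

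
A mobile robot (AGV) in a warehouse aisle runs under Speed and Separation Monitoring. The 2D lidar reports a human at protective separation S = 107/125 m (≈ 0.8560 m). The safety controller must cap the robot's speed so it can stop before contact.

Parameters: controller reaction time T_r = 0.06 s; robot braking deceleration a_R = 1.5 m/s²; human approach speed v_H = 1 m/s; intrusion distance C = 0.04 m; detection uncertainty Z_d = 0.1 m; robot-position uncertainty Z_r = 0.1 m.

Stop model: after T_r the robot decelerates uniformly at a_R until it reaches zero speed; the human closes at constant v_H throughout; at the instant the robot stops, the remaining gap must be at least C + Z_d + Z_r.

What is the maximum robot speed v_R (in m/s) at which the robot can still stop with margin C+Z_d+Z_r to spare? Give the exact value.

v_R_max = 3/5 m/s = 0.6000 m/s

collect terms ⇒ (1/3)·v_R² + (109/150)·v_R + (-139/250) = 0
  disc = (109/150)² − 4·(1/3)·(-139/250) = 28561/22500 ; √disc = 169/150
  v_R = (−(109/150) + 169/150) / (2·(1/3)) = 3/5 m/s
check:
stop time T_s = (3/5)/(3/2) = 0.4000 s
robot in T_r: 0.6000·0.0600 = 0.0360 m
robot covers 0.6000·0.4000 − ½·1.5000·0.4000² = 0.1200 m while stopping
human over T_r+T_s: 1.0000·(0.0600+0.4000) = 0.4600 m
C+Z_d+Z_r = 0.0400+0.1000+0.1000 = 0.2400 m
sum ≈ 0.0360+0.1200+0.4600+0.2400 ≈ 0.8560 m = S ✓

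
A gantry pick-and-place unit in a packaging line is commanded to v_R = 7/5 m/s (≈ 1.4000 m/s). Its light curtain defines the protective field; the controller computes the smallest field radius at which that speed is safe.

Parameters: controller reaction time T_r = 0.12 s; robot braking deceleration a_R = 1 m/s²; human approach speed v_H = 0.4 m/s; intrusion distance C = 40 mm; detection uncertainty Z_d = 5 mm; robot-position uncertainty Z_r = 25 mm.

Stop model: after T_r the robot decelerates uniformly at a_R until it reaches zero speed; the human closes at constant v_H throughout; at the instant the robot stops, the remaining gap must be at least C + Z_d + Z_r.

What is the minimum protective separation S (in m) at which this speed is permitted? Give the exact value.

stop time T_s = (7/5)/1 = 1.4000 s
reaction-phase robot travel = 1.4000·0.1200 = 0.1680 m
robot under decel: 1.4000²/(2·1.0000) = 0.9800 m
human closes 0.4000·1.5200 = 0.6080 m
residual clearance needed = 0.0400+0.0050+0.0250 = 0.0700 m
S_min ≈ 0.1680+0.9800+0.6080+0.0700  ⇒  S_min = 913/500 m

S_min = 913/500 m = 1.8260 m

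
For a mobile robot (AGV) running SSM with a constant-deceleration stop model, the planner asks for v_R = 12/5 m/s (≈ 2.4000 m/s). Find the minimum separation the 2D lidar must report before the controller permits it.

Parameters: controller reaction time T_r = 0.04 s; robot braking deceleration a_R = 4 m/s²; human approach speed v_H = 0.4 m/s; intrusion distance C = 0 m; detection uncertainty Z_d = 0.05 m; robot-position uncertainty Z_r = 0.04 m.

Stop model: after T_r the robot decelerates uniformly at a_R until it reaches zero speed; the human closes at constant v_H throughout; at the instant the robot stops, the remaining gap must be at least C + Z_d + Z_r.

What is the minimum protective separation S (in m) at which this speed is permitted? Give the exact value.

braking lasts T_s = (12/5)/4 = 0.6000 s
reaction-phase robot travel = 2.4000·0.0400 = 0.0960 m
braking distance = 2.4000²/(2·4.0000) = 0.7200 m
human closes 0.4000·0.6400 = 0.2560 m
C+Z_d+Z_r = 0.0000+0.0500+0.0400 = 0.0900 m
S_min ≈ 0.0960+0.7200+0.2560+0.0900  ⇒  S_min = 581/500 m

S_min = 581/500 m = 1.1620 m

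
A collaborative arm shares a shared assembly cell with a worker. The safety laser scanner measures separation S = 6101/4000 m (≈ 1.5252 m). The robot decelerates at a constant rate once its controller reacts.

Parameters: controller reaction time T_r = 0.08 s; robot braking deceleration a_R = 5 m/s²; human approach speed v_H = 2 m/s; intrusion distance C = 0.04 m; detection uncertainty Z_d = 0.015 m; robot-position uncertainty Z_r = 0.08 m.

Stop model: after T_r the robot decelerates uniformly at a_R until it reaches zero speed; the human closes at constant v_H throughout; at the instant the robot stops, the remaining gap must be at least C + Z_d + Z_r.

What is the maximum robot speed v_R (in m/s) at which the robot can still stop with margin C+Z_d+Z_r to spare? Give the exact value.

collect terms ⇒ (1/10)·v_R² + (12/25)·v_R + (-4921/4000) = 0
  disc = (12/25)² − 4·(1/10)·(-4921/4000) = 289/400 ; √disc = 17/20
  v_R = (−(12/25) + 17/20) / (2·(1/10)) = 37/20 m/s
check:
braking lasts T_s = (37/20)/5 = 0.3700 s
reaction-phase robot travel = 1.8500·0.0800 = 0.1480 m
braking distance = 1.8500²/(2·5.0000) = 0.3422 m
human closes 2.0000·0.4500 = 0.9000 m
C+Z_d+Z_r = 0.0400+0.0150+0.0800 = 0.1350 m
sum ≈ 0.1480+0.3422+0.9000+0.1350 ≈ 1.5252 m = S ✓

v_R_max = 37/20 m/s = 1.8500 m/s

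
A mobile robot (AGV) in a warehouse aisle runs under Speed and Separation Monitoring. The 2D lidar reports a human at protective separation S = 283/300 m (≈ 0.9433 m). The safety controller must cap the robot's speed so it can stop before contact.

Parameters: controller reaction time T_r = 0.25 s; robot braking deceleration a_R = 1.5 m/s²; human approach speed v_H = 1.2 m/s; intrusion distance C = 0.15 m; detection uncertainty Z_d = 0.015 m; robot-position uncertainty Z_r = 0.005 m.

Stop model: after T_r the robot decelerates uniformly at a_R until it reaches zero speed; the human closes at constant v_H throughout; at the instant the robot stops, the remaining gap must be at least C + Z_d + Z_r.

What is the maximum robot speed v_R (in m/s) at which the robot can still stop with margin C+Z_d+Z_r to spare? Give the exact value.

quadratic (1/3)·v² + (21/20)·v + (-71/150) = 0
  disc = (21/20)² − 4·(1/3)·(-71/150) = 6241/3600 ; √disc = 79/60
  v_R = (−(21/20) + 79/60) / (2·(1/3)) = 2/5 m/s
check:
stop time T_s = (2/5)/(3/2) = 0.2667 s
reaction-phase robot travel = 0.4000·0.2500 = 0.1000 m
braking distance = 0.4000²/(2·1.5000) = 0.0533 m
person approaches 1.2000·(0.2500+0.2667) = 0.6200 m
C+Z_d+Z_r = 0.1500+0.0150+0.0050 = 0.1700 m
sum ≈ 0.1000+0.0533+0.6200+0.1700 ≈ 0.9433 m = S ✓

v_R_max = 2/5 m/s = 0.4000 m/s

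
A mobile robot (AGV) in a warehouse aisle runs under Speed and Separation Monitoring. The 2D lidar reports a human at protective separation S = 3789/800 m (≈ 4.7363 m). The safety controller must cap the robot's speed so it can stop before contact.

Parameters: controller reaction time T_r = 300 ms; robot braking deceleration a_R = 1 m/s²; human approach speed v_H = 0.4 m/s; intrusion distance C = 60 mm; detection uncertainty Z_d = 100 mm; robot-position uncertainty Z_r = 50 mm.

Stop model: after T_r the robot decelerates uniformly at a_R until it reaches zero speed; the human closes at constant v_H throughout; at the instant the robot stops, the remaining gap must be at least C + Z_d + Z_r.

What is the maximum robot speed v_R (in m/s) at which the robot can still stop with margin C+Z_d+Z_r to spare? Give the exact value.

collect terms ⇒ (1/2)·v_R² + (7/10)·v_R + (-141/32) = 0
  disc = (7/10)² − 4·(1/2)·(-141/32) = 3721/400 ; √disc = 61/20
  v_R = (−(7/10) + 61/20) / (2·(1/2)) = 47/20 m/s
check:
braking lasts T_s = (47/20)/1 = 2.3500 s
robot in T_r: 2.3500·0.3000 = 0.7050 m
robot covers 2.3500·2.3500 − ½·1.0000·2.3500² = 2.7612 m while stopping
human over T_r+T_s: 0.4000·(0.3000+2.3500) = 1.0600 m
C+Z_d+Z_r = 0.0600+0.1000+0.0500 = 0.2100 m
sum ≈ 0.7050+2.7612+1.0600+0.2100 ≈ 4.7363 m = S ✓

v_R_max = 47/20 m/s = 2.3500 m/s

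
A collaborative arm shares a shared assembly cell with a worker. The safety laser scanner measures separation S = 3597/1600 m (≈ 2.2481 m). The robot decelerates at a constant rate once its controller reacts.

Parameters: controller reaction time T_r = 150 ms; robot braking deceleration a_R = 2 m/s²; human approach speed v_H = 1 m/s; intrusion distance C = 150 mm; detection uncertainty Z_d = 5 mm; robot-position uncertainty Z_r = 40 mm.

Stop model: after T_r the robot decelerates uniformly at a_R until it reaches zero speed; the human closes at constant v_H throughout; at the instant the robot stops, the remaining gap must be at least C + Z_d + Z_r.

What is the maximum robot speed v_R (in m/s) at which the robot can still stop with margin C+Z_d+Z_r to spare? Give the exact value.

v_R_max = 7/4 m/s = 1.7500 m/s

collect terms ⇒ (1/4)·v_R² + (13/20)·v_R + (-609/320) = 0
  disc = (13/20)² − 4·(1/4)·(-609/320) = 3721/1600 ; √disc = 61/40
  v_R = (−(13/20) + 61/40) / (2·(1/4)) = 7/4 m/s
check:
T_s = v_R/a_R = (7/4)/2 = 0.8750 s
reaction-phase robot travel = 1.7500·0.1500 = 0.2625 m
robot under decel: 1.7500²/(2·2.0000) = 0.7656 m
human over T_r+T_s: 1.0000·(0.1500+0.8750) = 1.0250 m
C+Z_d+Z_r = 0.1500+0.0050+0.0400 = 0.1950 m
sum ≈ 0.2625+0.7656+1.0250+0.1950 ≈ 2.2481 m = S ✓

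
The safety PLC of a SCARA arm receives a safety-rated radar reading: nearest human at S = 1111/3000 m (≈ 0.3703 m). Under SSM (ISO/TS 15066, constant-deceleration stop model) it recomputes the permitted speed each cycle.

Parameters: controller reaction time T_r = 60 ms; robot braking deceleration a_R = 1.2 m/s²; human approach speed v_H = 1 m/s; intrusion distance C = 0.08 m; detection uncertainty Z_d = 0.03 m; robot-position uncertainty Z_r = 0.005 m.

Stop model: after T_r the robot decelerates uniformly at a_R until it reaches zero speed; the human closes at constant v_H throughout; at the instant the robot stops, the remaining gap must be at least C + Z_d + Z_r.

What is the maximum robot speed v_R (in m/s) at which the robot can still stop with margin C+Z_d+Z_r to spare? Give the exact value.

at the boundary: (5/12)·v² + (67/75)·v + (-293/1500) = 0
  disc = (67/75)² − 4·(5/12)·(-293/1500) = 2809/2500 ; √disc = 53/50
  v_R = (−(67/75) + 53/50) / (2·(5/12)) = 1/5 m/s
check:
T_s = v_R/a_R = (1/5)/(6/5) = 0.1667 s
robot covers v_R·T_r = 0.2000·0.0600 = 0.0120 m before braking
braking distance = 0.2000²/(2·1.2000) = 0.0167 m
human closes 1.0000·0.2267 = 0.2267 m
residual clearance needed = 0.0800+0.0300+0.0050 = 0.1150 m
sum ≈ 0.0120+0.0167+0.2267+0.1150 ≈ 0.3703 m = S ✓

v_R_max = 1/5 m/s = 0.2000 m/s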